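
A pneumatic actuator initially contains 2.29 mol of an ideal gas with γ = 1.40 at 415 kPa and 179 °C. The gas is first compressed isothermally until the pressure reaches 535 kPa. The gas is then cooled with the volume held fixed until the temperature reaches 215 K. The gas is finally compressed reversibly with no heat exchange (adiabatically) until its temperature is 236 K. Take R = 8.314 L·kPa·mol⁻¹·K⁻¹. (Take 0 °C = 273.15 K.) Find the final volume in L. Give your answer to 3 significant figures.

Convert: T₁ = 452.1 K.
From PV = nRT: V₁ = nRT₁/P₁ = 20.74 L.
T constant ⇒ Boyle's law P V = const: T₂ = T₁; V₂ = V₁·(P₁/P₂) = 16.09 L.
Isochoric, so P/T is constant: V₃ = V₂; P₃ = P₂·(T₃/T₂) = 254.4 kPa.
Adiabatic (γ = 1.40), T V^(γ−1) and P V^γ constant: P₄ = P₃·(T₄/T₃)^(γ/(γ−1)) = 352.5 kPa; V₄ = V₃·(T₃/T₄)^(1/(γ−1)) = 12.75 L.

V₄ ≈ 12.7 L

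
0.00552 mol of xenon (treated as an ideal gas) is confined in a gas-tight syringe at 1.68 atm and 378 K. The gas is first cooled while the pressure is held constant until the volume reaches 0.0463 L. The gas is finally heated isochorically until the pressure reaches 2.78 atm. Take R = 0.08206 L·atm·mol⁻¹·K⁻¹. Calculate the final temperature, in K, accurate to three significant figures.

From PV = nRT: V₁ = nRT₁/P₁ = 0.1019 L.
Isobaric, so V/T is constant: P₂ = P₁; T₂ = T₁·(V₂/V₁) = 171.7 K.
V constant ⇒ P ∝ T: V₃ = V₂; T₃ = T₂·(P₃/P₂) = 284.2 K.

T₃ ≈ 284 K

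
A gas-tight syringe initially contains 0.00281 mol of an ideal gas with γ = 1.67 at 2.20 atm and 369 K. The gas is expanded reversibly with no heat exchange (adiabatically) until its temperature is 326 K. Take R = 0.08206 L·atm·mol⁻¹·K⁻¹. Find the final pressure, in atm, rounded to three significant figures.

From PV = nRT: V₁ = nRT₁/P₁ = 0.03868 L.
Adiabatic (γ = 1.67), T V^(γ−1) and P V^γ constant: P₂ = P₁·(T₂/T₁)^(γ/(γ−1)) = 1.615 atm; V₂ = V₁·(T₁/T₂)^(1/(γ−1)) = 0.04653 L.

P₂ ≈ 1.62 atm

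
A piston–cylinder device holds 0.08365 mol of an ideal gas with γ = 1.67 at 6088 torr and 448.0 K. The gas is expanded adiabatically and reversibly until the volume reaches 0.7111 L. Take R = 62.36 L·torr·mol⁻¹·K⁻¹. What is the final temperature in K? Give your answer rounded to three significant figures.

From PV = nRT: V₁ = nRT₁/P₁ = 0.3839 L.
Adiabatic (γ = 1.67), T V^(γ−1) and P V^γ constant: T₂ = T₁·(V₁/V₂)^(γ−1) = 296.4 K; P₂ = P₁·(V₁/V₂)^γ = 2174 torr.

T₂ ≈ 296 K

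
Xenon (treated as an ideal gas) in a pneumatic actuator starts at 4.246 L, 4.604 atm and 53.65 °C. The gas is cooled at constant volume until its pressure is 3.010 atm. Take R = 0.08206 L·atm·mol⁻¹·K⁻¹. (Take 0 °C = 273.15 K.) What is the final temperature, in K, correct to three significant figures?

Convert: T₁ = 326.8 K.
V constant ⇒ P ∝ T: V₂ = V₁; T₂ = T₁·(P₂/P₁) = 213.7 K.

T₂ ≈ 214 K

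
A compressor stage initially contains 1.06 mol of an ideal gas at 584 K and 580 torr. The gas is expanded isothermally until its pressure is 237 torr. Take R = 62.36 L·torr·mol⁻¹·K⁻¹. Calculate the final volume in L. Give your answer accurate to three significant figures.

From PV = nRT: V₁ = nRT₁/P₁ = 66.56 L.
Isothermal, so P V is constant: T₂ = T₁; V₂ = V₁·(P₁/P₂) = 162.9 L.

V₂ ≈ 163 L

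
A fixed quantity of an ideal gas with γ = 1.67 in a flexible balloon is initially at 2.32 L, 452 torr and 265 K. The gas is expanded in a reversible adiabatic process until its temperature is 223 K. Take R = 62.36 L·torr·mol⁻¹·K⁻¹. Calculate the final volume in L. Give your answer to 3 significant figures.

Reversible adiabatic, γ = 1.67: P₂ = P₁·(T₂/T₁)^(γ/(γ−1)) = 294.0 torr; V₂ = V₁·(T₁/T₂)^(1/(γ−1)) = 3.002 L.

V₂ ≈ 3.00 L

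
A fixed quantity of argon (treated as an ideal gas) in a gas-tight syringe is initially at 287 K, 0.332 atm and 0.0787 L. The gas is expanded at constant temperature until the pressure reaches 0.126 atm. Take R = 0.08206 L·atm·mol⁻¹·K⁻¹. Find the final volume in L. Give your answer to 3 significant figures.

T constant ⇒ Boyle's law P V = const: T₂ = T₁; V₂ = V₁·(P₁/P₂) = 0.2074 L.

V₂ ≈ 0.207 L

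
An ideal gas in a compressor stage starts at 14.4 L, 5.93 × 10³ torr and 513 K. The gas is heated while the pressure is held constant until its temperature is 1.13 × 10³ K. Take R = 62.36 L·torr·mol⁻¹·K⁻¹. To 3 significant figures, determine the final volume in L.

V₂ ≈ 31.7 L

P constant ⇒ V ∝ T: P₂ = P₁; V₂ = V₁·(T₂/T₁) = 31.72 L.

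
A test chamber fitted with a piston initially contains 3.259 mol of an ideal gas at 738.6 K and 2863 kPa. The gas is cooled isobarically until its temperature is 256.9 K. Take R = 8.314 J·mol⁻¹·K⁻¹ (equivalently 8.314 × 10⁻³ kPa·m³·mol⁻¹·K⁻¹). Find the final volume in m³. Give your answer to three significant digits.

V₂ ≈ 0.00243 m³

From PV = nRT: V₁ = nRT₁/P₁ = 0.006990 m³.
P constant ⇒ V ∝ T: P₂ = P₁; V₂ = V₁·(T₂/T₁) = 0.002431 m³.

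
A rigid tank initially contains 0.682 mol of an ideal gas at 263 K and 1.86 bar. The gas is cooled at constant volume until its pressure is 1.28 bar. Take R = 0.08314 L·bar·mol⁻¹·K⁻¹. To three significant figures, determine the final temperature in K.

From PV = nRT: V₁ = nRT₁/P₁ = 8.017 L.
Isochoric, so P/T is constant: V₂ = V₁; T₂ = T₁·(P₂/P₁) = 181.0 K.

T₂ ≈ 181 K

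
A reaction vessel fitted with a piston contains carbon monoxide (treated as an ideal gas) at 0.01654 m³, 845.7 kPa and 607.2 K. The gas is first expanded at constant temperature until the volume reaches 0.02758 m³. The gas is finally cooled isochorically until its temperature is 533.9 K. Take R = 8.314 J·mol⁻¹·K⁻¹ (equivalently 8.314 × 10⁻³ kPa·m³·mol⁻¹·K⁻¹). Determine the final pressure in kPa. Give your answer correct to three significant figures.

P₃ ≈ 446 kPa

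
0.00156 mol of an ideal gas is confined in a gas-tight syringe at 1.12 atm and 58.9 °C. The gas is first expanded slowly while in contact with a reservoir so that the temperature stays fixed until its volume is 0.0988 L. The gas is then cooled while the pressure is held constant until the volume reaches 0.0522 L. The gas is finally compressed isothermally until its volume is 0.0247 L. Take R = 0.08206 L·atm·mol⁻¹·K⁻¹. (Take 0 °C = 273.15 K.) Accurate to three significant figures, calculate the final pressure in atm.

P₄ ≈ 0.909 atm

Convert: T₁ = 332.0 K.
From PV = nRT: V₁ = nRT₁/P₁ = 0.03795 L.
T constant ⇒ Boyle's law P V = const: T₂ = T₁; P₂ = P₁·(V₁/V₂) = 0.4302 atm.
P constant ⇒ V ∝ T: P₃ = P₂; T₃ = T₂·(V₃/V₂) = 175.4 K.
T constant ⇒ Boyle's law P V = const: T₄ = T₃; P₄ = P₃·(V₃/V₄) = 0.9092 atm.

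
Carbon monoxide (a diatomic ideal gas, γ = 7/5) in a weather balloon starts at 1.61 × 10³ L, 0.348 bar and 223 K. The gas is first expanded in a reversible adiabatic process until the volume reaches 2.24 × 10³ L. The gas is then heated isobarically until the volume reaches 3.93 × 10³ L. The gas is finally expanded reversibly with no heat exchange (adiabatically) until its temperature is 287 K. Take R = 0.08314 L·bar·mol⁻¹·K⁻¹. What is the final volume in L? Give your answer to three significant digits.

V₄ ≈ 6.13e+03 L

Reversible adiabatic, γ = 7/5: T₂ = T₁·(V₁/V₂)^(γ−1) = 195.4 K; P₂ = P₁·(V₁/V₂)^γ = 0.2192 bar.
P constant ⇒ V ∝ T: P₃ = P₂; T₃ = T₂·(V₃/V₂) = 342.8 K.
Adiabatic (γ = 7/5), T V^(γ−1) and P V^γ constant: P₄ = P₃·(T₄/T₃)^(γ/(γ−1)) = 0.1177 bar; V₄ = V₃·(T₃/T₄)^(1/(γ−1)) = 6129 L.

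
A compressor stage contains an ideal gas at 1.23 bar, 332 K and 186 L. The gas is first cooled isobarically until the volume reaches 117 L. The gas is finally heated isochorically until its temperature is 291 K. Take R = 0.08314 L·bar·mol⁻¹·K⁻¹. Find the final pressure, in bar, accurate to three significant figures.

Isobaric, so V/T is constant: P₂ = P₁; T₂ = T₁·(V₂/V₁) = 208.8 K.
Isochoric, so P/T is constant: V₃ = V₂; P₃ = P₂·(T₃/T₂) = 1.714 bar.

P₃ ≈ 1.71 bar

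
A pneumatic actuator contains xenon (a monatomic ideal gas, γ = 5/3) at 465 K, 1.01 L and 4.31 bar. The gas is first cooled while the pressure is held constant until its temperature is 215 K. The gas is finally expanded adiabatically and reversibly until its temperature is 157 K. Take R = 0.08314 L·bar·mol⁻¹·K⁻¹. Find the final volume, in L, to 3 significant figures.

V₃ ≈ 0.748 L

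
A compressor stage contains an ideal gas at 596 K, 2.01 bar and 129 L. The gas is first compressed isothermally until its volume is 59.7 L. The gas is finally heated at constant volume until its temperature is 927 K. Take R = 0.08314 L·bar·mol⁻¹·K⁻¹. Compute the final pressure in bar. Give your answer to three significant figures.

P₃ ≈ 6.76 bar

T constant ⇒ Boyle's law P V = const: T₂ = T₁; P₂ = P₁·(V₁/V₂) = 4.343 bar.
Isochoric, so P/T is constant: V₃ = V₂; P₃ = P₂·(T₃/T₂) = 6.755 bar.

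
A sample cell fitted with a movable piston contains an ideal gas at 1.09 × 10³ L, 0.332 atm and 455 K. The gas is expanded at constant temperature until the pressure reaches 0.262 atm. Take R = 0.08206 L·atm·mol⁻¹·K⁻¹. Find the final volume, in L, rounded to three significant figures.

Isothermal, so P V is constant: T₂ = T₁; V₂ = V₁·(P₁/P₂) = 1381 L.

V₂ ≈ 1.38e+03 L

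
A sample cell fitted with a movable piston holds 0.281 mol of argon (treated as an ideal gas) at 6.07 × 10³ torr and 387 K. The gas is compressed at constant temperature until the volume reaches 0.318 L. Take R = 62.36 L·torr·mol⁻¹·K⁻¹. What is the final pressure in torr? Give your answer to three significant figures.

From PV = nRT: V₁ = nRT₁/P₁ = 1.117 L.
T constant ⇒ Boyle's law P V = const: T₂ = T₁; P₂ = P₁·(V₁/V₂) = 2.133e+04 torr.

P₂ ≈ 2.13e+04 torr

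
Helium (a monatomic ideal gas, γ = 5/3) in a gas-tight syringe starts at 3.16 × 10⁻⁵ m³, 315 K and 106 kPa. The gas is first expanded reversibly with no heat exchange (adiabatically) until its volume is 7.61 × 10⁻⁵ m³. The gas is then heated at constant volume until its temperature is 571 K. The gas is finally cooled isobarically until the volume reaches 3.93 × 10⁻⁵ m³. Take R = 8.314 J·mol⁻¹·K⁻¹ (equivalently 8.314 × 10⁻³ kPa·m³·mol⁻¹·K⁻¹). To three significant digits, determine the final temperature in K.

Adiabatic (γ = 5/3), T V^(γ−1) and P V^γ constant: T₂ = T₁·(V₁/V₂)^(γ−1) = 175.3 K; P₂ = P₁·(V₁/V₂)^γ = 24.50 kPa.
V constant ⇒ P ∝ T: V₃ = V₂; P₃ = P₂·(T₃/T₂) = 79.79 kPa.
Isobaric, so V/T is constant: P₄ = P₃; T₄ = T₃·(V₄/V₃) = 294.9 K.

T₄ ≈ 295 K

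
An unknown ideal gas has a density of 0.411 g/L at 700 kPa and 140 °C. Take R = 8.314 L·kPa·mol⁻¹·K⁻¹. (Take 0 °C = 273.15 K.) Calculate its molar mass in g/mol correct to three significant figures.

ρ = PM/(RT) ⇒ M = ρRT/P = (0.411 × 8.314 × 413.1) / 700

M ≈ 2.02 g/mol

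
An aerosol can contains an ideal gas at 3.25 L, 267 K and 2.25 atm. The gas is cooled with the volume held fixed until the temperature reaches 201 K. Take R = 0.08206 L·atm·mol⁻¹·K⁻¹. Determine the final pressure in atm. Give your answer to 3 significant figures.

Isochoric, so P/T is constant: V₂ = V₁; P₂ = P₁·(T₂/T₁) = 1.694 atm.

P₂ ≈ 1.69 atm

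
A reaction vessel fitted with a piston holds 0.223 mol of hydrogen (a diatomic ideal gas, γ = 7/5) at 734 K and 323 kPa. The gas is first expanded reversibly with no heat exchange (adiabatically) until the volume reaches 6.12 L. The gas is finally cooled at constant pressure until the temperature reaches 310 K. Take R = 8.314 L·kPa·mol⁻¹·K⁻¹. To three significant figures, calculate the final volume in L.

From PV = nRT: V₁ = nRT₁/P₁ = 4.213 L.
Adiabatic (γ = 7/5), T V^(γ−1) and P V^γ constant: T₂ = T₁·(V₁/V₂)^(γ−1) = 632.2 K; P₂ = P₁·(V₁/V₂)^γ = 191.5 kPa.
P constant ⇒ V ∝ T: P₃ = P₂; V₃ = V₂·(T₃/T₂) = 3.001 L.

V₃ ≈ 3.00 L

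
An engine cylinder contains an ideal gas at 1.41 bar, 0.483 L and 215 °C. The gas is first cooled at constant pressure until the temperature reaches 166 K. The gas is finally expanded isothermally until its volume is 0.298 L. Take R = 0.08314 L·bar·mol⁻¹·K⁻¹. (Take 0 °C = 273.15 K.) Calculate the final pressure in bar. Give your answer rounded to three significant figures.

P₃ ≈ 0.777 bar

Convert: T₁ = 488.1 K.
Isobaric, so V/T is constant: P₂ = P₁; V₂ = V₁·(T₂/T₁) = 0.1642 L.
T constant ⇒ Boyle's law P V = const: T₃ = T₂; P₃ = P₂·(V₂/V₃) = 0.7771 bar.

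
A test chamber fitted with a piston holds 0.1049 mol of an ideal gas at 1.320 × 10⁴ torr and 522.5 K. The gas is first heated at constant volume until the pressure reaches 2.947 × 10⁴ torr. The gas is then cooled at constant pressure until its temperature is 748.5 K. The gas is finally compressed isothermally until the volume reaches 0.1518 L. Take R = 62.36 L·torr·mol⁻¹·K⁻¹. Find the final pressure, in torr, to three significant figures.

P₄ ≈ 3.23e+04 torr

From PV = nRT: V₁ = nRT₁/P₁ = 0.2589 L.
V constant ⇒ P ∝ T: V₂ = V₁; T₂ = T₁·(P₂/P₁) = 1167 K.
P constant ⇒ V ∝ T: P₃ = P₂; V₃ = V₂·(T₃/T₂) = 0.1661 L.
T constant ⇒ Boyle's law P V = const: T₄ = T₃; P₄ = P₃·(V₃/V₄) = 3.226e+04 torr.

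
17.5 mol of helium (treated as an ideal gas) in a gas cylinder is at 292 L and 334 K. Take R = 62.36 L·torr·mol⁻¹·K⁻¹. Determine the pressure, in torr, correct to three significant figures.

PV = nRT ⇒ P = nRT/V = (17.5 × 62.36 × 334) / 292

P ≈ 1.25e+03 torr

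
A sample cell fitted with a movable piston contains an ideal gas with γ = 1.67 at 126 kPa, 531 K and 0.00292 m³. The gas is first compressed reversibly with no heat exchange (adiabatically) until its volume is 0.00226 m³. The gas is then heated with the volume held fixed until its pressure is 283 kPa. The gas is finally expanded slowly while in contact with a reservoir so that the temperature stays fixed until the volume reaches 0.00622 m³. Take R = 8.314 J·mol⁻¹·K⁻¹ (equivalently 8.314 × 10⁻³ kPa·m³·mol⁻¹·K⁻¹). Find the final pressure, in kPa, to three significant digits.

P₄ ≈ 103 kPa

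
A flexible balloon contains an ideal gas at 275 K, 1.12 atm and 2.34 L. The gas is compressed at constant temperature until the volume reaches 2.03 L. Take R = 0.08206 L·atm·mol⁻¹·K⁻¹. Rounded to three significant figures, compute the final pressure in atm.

Isothermal, so P V is constant: T₂ = T₁; P₂ = P₁·(V₁/V₂) = 1.291 atm.

P₂ ≈ 1.29 atm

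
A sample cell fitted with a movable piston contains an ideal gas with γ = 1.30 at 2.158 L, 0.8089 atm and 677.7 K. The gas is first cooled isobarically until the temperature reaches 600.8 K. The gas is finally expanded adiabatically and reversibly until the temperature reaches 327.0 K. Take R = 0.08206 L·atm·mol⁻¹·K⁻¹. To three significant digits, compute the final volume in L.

V₃ ≈ 14.5 L

Isobaric, so V/T is constant: P₂ = P₁; V₂ = V₁·(T₂/T₁) = 1.913 L.
Reversible adiabatic, γ = 1.30: P₃ = P₂·(T₃/T₂)^(γ/(γ−1)) = 0.05796 atm; V₃ = V₂·(T₂/T₃)^(1/(γ−1)) = 14.53 L.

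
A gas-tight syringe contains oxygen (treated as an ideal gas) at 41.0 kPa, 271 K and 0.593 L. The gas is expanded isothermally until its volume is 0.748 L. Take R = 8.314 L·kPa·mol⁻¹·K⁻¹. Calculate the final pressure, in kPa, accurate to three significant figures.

P₂ ≈ 32.5 kPa

T constant ⇒ Boyle's law P V = const: T₂ = T₁; P₂ = P₁·(V₁/V₂) = 32.50 kPa.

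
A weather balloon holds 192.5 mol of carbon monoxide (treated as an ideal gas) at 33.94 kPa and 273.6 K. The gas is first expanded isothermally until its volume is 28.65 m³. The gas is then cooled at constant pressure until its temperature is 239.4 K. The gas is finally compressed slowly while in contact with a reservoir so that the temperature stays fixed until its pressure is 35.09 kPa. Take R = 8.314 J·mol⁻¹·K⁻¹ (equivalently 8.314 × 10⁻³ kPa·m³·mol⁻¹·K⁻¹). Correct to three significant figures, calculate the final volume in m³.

V₄ ≈ 10.9 m³

From PV = nRT: V₁ = nRT₁/P₁ = 12.90 m³.
T constant ⇒ Boyle's law P V = const: T₂ = T₁; P₂ = P₁·(V₁/V₂) = 15.28 kPa.
P constant ⇒ V ∝ T: P₃ = P₂; V₃ = V₂·(T₃/T₂) = 25.07 m³.
Isothermal, so P V is constant: T₄ = T₃; V₄ = V₃·(P₃/P₄) = 10.92 m³.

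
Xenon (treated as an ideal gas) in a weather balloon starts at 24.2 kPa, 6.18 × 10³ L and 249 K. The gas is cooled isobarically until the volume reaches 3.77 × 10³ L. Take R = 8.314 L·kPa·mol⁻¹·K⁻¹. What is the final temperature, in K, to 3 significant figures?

T₂ ≈ 152 K

Isobaric, so V/T is constant: P₂ = P₁; T₂ = T₁·(V₂/V₁) = 151.9 K.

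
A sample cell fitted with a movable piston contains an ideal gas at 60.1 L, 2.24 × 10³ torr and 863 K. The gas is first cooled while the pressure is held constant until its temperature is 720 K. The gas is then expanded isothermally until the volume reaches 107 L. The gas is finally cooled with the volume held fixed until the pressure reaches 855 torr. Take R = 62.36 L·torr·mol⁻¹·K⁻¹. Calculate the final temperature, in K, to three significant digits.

Isobaric, so V/T is constant: P₂ = P₁; V₂ = V₁·(T₂/T₁) = 50.14 L.
T constant ⇒ Boyle's law P V = const: T₃ = T₂; P₃ = P₂·(V₂/V₃) = 1050 torr.
Isochoric, so P/T is constant: V₄ = V₃; T₄ = T₃·(P₄/P₃) = 586.5 K.

T₄ ≈ 586 K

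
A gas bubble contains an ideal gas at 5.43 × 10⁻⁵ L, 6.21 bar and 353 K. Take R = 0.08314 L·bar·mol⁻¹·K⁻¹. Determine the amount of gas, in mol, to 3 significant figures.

n ≈ 1.15e-05 mol

PV = nRT ⇒ n = PV/(RT) = (6.21 × 5.43e-05) / (0.08314 × 353)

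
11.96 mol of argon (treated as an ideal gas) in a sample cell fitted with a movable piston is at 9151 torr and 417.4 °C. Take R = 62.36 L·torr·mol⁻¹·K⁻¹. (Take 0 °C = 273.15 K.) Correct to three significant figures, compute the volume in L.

V ≈ 56.3 L

Convert: T = 690.55 K.
PV = nRT ⇒ V = nRT/P = (11.96 × 62.36 × 690.55) / 9151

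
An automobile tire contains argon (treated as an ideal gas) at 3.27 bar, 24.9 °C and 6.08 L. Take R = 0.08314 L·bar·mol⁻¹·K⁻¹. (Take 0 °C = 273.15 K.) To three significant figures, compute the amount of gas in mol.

n ≈ 0.802 mol

Convert: T = 298.05 K.
PV = nRT ⇒ n = PV/(RT) = (3.27 × 6.08) / (0.08314 × 298.05)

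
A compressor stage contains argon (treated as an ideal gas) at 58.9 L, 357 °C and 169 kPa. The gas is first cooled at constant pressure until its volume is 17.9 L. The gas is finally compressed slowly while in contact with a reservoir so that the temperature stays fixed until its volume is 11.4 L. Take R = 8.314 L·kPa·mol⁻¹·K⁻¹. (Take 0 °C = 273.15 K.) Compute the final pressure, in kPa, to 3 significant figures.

Convert: T₁ = 630.1 K.
Isobaric, so V/T is constant: P₂ = P₁; T₂ = T₁·(V₂/V₁) = 191.5 K.
T constant ⇒ Boyle's law P V = const: T₃ = T₂; P₃ = P₂·(V₂/V₃) = 265.4 kPa.

P₃ ≈ 265 kPa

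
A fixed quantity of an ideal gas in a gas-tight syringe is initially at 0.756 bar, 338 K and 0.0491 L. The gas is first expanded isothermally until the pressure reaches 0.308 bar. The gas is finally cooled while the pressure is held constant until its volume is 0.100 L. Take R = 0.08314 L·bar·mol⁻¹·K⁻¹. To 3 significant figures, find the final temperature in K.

Isothermal, so P V is constant: T₂ = T₁; V₂ = V₁·(P₁/P₂) = 0.1205 L.
Isobaric, so V/T is constant: P₃ = P₂; T₃ = T₂·(V₃/V₂) = 280.5 K.

T₃ ≈ 280 K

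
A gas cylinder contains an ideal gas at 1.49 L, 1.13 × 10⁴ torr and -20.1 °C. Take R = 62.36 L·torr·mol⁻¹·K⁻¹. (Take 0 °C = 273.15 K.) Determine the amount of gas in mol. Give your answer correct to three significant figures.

n ≈ 1.07 mol

Convert: T = 253.05 K.
PV = nRT ⇒ n = PV/(RT) = (1.13e+04 × 1.49) / (62.36 × 253.05)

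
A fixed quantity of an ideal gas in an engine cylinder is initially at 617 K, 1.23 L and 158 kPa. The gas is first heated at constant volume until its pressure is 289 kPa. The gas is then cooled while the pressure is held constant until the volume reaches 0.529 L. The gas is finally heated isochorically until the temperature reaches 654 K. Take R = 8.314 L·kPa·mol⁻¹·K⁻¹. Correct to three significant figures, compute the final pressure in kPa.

P₄ ≈ 389 kPa

Isochoric, so P/T is constant: V₂ = V₁; T₂ = T₁·(P₂/P₁) = 1129 K.
P constant ⇒ V ∝ T: P₃ = P₂; T₃ = T₂·(V₃/V₂) = 485.4 K.
Isochoric, so P/T is constant: V₄ = V₃; P₄ = P₃·(T₄/T₃) = 389.4 kPa.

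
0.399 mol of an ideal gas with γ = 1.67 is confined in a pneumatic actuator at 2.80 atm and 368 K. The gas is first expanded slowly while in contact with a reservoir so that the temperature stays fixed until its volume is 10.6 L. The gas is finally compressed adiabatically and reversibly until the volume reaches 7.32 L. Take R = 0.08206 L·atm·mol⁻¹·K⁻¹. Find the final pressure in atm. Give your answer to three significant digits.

P₃ ≈ 2.11 atm

From PV = nRT: V₁ = nRT₁/P₁ = 4.303 L.
T constant ⇒ Boyle's law P V = const: T₂ = T₁; P₂ = P₁·(V₁/V₂) = 1.137 atm.
Adiabatic (γ = 1.67), T V^(γ−1) and P V^γ constant: T₃ = T₂·(V₂/V₃)^(γ−1) = 471.6 K; P₃ = P₂·(V₂/V₃)^γ = 2.109 atm.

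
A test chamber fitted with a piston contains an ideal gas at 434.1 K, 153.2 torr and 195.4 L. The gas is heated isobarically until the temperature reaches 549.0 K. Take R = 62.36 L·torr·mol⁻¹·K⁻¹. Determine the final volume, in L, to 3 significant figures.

V₂ ≈ 247 L

P constant ⇒ V ∝ T: P₂ = P₁; V₂ = V₁·(T₂/T₁) = 247.1 L.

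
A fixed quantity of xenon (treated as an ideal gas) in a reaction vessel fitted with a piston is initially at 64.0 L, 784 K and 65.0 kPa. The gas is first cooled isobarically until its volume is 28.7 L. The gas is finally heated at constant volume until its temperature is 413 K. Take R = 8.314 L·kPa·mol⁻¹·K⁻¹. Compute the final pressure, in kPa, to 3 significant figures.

P constant ⇒ V ∝ T: P₂ = P₁; T₂ = T₁·(V₂/V₁) = 351.6 K.
Isochoric, so P/T is constant: V₃ = V₂; P₃ = P₂·(T₃/T₂) = 76.36 kPa.

P₃ ≈ 76.4 kPa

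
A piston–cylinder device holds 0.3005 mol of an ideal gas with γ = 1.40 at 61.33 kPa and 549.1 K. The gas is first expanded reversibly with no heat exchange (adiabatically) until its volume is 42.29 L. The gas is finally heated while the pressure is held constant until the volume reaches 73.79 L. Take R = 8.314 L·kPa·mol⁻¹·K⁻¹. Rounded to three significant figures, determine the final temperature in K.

From PV = nRT: V₁ = nRT₁/P₁ = 22.37 L.
Reversible adiabatic, γ = 1.40: T₂ = T₁·(V₁/V₂)^(γ−1) = 425.6 K; P₂ = P₁·(V₁/V₂)^γ = 25.14 kPa.
Isobaric, so V/T is constant: P₃ = P₂; T₃ = T₂·(V₃/V₂) = 742.6 K.

T₃ ≈ 743 K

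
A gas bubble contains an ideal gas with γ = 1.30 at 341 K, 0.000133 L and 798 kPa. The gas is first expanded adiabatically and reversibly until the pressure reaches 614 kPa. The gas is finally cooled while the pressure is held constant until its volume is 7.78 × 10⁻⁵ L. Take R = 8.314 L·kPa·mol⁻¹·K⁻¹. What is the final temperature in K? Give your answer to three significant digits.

Adiabatic (γ = 1.30), T V^(γ−1) and P V^γ constant: T₂ = T₁·(P₂/P₁)^((γ−1)/γ) = 321.0 K; V₂ = V₁·(P₁/P₂)^(1/γ) = 0.0001627 L.
Isobaric, so V/T is constant: P₃ = P₂; T₃ = T₂·(V₃/V₂) = 153.5 K.

T₃ ≈ 153 K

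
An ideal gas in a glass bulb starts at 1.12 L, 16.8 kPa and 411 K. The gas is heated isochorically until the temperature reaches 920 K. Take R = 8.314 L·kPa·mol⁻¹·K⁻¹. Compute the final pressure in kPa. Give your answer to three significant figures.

P₂ ≈ 37.6 kPa

V constant ⇒ P ∝ T: V₂ = V₁; P₂ = P₁·(T₂/T₁) = 37.61 kPa.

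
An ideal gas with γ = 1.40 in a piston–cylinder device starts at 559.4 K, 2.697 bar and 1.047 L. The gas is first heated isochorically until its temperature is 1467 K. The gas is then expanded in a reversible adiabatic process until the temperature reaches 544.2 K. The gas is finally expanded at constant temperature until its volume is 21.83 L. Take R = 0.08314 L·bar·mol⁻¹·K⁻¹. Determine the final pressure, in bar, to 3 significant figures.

P₄ ≈ 0.126 bar

Isochoric, so P/T is constant: V₂ = V₁; P₂ = P₁·(T₂/T₁) = 7.073 bar.
Adiabatic (γ = 1.40), T V^(γ−1) and P V^γ constant: P₃ = P₂·(T₃/T₂)^(γ/(γ−1)) = 0.2199 bar; V₃ = V₂·(T₂/T₃)^(1/(γ−1)) = 12.49 L.
T constant ⇒ Boyle's law P V = const: T₄ = T₃; P₄ = P₃·(V₃/V₄) = 0.1258 bar.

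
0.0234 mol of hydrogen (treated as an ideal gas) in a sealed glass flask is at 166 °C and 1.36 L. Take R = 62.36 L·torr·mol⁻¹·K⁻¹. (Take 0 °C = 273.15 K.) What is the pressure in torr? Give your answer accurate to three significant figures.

Convert: T = 439.15 K.
PV = nRT ⇒ P = nRT/V = (0.0234 × 62.36 × 439.15) / 1.36

P ≈ 471 torr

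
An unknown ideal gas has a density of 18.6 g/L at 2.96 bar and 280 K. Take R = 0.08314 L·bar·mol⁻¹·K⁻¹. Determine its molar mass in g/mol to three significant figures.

M ≈ 146 g/mol

ρ = PM/(RT) ⇒ M = ρRT/P = (18.6 × 0.08314 × 280.0) / 2.96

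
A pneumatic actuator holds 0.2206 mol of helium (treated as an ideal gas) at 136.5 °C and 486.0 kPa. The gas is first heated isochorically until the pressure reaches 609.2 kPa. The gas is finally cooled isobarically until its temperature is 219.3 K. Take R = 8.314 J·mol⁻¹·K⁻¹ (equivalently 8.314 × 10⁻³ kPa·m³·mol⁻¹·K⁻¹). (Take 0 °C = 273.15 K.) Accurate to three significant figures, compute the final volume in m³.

Convert: T₁ = 409.6 K.
From PV = nRT: V₁ = nRT₁/P₁ = 0.001546 m³.
Isochoric, so P/T is constant: V₂ = V₁; T₂ = T₁·(P₂/P₁) = 513.5 K.
P constant ⇒ V ∝ T: P₃ = P₂; V₃ = V₂·(T₃/T₂) = 0.0006602 m³.

V₃ ≈ 0.000660 m³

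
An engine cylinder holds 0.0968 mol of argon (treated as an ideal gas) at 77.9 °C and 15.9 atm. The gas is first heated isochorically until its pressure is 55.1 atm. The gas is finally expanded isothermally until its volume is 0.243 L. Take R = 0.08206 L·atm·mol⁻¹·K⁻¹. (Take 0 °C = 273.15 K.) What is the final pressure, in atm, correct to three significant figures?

P₃ ≈ 39.8 atm

Convert: T₁ = 351.0 K.
From PV = nRT: V₁ = nRT₁/P₁ = 0.1754 L.
V constant ⇒ P ∝ T: V₂ = V₁; T₂ = T₁·(P₂/P₁) = 1217 K.
T constant ⇒ Boyle's law P V = const: T₃ = T₂; P₃ = P₂·(V₂/V₃) = 39.77 atm.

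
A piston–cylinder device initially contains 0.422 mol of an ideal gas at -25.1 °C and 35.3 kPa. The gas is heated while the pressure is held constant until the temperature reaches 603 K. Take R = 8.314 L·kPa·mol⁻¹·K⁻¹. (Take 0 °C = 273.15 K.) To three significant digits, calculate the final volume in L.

Convert: T₁ = 248.0 K.
From PV = nRT: V₁ = nRT₁/P₁ = 24.65 L.
P constant ⇒ V ∝ T: P₂ = P₁; V₂ = V₁·(T₂/T₁) = 59.93 L.

V₂ ≈ 59.9 L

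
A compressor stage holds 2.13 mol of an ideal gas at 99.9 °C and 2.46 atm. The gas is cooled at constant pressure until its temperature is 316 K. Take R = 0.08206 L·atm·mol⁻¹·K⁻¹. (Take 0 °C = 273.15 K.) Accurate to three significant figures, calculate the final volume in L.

Convert: T₁ = 373.0 K.
From PV = nRT: V₁ = nRT₁/P₁ = 26.51 L.
P constant ⇒ V ∝ T: P₂ = P₁; V₂ = V₁·(T₂/T₁) = 22.45 L.

V₂ ≈ 22.5 L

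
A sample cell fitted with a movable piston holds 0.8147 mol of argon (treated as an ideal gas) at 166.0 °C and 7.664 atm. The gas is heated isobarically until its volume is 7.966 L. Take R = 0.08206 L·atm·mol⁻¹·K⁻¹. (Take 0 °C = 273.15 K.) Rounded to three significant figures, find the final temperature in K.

Convert: T₁ = 439.1 K.
From PV = nRT: V₁ = nRT₁/P₁ = 3.831 L.
P constant ⇒ V ∝ T: P₂ = P₁; T₂ = T₁·(V₂/V₁) = 913.2 K.

T₂ ≈ 913 K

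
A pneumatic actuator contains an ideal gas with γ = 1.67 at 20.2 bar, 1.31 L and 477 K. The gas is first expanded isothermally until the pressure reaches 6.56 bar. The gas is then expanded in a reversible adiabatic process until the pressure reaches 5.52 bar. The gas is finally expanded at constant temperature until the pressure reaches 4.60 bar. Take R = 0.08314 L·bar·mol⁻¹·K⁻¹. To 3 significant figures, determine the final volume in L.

V₄ ≈ 5.37 L

Isothermal, so P V is constant: T₂ = T₁; V₂ = V₁·(P₁/P₂) = 4.034 L.
Adiabatic (γ = 1.67), T V^(γ−1) and P V^γ constant: T₃ = T₂·(P₃/P₂)^((γ−1)/γ) = 445.1 K; V₃ = V₂·(P₂/P₃)^(1/γ) = 4.473 L.
T constant ⇒ Boyle's law P V = const: T₄ = T₃; V₄ = V₃·(P₃/P₄) = 5.368 L.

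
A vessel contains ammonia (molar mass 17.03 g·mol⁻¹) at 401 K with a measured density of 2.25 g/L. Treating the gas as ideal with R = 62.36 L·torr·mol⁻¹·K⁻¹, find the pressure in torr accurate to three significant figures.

ρ = PM/(RT) ⇒ P = ρRT/M = (2.25 × 62.36 × 401.0) / 17.03

P ≈ 3.30e+03 torr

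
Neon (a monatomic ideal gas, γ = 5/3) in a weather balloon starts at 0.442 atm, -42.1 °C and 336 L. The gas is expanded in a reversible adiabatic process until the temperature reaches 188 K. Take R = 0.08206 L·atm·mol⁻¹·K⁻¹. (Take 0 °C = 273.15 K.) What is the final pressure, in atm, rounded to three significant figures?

Convert: T₁ = 231.0 K.
Reversible adiabatic, γ = 5/3: P₂ = P₁·(T₂/T₁)^(γ/(γ−1)) = 0.2640 atm; V₂ = V₁·(T₁/T₂)^(1/(γ−1)) = 457.8 L.

P₂ ≈ 0.264 atm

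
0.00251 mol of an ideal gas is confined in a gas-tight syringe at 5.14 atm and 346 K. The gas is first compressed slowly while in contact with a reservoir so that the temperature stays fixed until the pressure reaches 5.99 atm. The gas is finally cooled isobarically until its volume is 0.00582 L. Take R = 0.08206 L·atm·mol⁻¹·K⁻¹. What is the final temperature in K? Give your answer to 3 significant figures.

T₃ ≈ 169 K

From PV = nRT: V₁ = nRT₁/P₁ = 0.01386 L.
T constant ⇒ Boyle's law P V = const: T₂ = T₁; V₂ = V₁·(P₁/P₂) = 0.01190 L.
P constant ⇒ V ∝ T: P₃ = P₂; T₃ = T₂·(V₃/V₂) = 169.3 K.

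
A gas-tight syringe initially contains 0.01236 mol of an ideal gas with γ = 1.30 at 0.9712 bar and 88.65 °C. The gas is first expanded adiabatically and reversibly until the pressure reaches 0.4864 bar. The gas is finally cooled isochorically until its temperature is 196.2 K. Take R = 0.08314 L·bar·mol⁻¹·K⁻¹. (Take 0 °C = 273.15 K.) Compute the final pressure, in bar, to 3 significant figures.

Convert: T₁ = 361.8 K.
From PV = nRT: V₁ = nRT₁/P₁ = 0.3828 L.
Reversible adiabatic, γ = 1.30: T₂ = T₁·(P₂/P₁)^((γ−1)/γ) = 308.4 K; V₂ = V₁·(P₁/P₂)^(1/γ) = 0.6516 L.
Isochoric, so P/T is constant: V₃ = V₂; P₃ = P₂·(T₃/T₂) = 0.3094 bar.

P₃ ≈ 0.309 bar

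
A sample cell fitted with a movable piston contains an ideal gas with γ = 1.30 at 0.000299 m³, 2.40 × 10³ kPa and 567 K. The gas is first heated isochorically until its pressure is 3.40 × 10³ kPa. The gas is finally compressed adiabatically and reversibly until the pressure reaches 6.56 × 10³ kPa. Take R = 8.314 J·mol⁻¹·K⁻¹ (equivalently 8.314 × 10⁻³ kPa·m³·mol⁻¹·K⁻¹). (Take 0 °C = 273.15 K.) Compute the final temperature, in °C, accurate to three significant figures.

V constant ⇒ P ∝ T: V₂ = V₁; T₂ = T₁·(P₂/P₁) = 803.2 K.
Reversible adiabatic, γ = 1.30: T₃ = T₂·(P₃/P₂)^((γ−1)/γ) = 934.8 K; V₃ = V₂·(P₂/P₃)^(1/γ) = 0.0001803 m³.

T₃ ≈ 662 °C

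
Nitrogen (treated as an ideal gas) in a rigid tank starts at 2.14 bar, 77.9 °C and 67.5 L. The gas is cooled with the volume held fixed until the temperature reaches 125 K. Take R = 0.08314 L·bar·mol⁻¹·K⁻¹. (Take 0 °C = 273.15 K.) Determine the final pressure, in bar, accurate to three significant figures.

Convert: T₁ = 351.0 K.
Isochoric, so P/T is constant: V₂ = V₁; P₂ = P₁·(T₂/T₁) = 0.7620 bar.

P₂ ≈ 0.762 bar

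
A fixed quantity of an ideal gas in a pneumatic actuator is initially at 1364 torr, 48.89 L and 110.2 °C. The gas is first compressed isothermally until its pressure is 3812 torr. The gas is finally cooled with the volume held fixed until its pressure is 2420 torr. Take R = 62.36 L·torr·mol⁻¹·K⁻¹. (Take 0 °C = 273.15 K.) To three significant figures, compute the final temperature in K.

T₃ ≈ 243 K

Convert: T₁ = 383.3 K.
T constant ⇒ Boyle's law P V = const: T₂ = T₁; V₂ = V₁·(P₁/P₂) = 17.49 L.
V constant ⇒ P ∝ T: V₃ = V₂; T₃ = T₂·(P₃/P₂) = 243.4 K.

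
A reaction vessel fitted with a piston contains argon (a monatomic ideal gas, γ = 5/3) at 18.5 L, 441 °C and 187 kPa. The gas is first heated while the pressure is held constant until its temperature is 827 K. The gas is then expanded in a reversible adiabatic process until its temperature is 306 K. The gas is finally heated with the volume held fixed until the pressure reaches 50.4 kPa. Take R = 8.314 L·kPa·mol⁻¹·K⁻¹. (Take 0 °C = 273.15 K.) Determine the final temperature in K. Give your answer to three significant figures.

T₄ ≈ 990 K

Convert: T₁ = 714.1 K.
P constant ⇒ V ∝ T: P₂ = P₁; V₂ = V₁·(T₂/T₁) = 21.42 L.
Adiabatic (γ = 5/3), T V^(γ−1) and P V^γ constant: P₃ = P₂·(T₃/T₂)^(γ/(γ−1)) = 15.57 kPa; V₃ = V₂·(T₂/T₃)^(1/(γ−1)) = 95.18 L.
V constant ⇒ P ∝ T: V₄ = V₃; T₄ = T₃·(P₄/P₃) = 990.3 K.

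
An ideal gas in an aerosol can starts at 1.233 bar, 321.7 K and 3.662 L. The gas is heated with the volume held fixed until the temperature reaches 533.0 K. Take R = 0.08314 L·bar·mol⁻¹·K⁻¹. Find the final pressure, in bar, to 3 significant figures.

V constant ⇒ P ∝ T: V₂ = V₁; P₂ = P₁·(T₂/T₁) = 2.043 bar.

P₂ ≈ 2.04 bar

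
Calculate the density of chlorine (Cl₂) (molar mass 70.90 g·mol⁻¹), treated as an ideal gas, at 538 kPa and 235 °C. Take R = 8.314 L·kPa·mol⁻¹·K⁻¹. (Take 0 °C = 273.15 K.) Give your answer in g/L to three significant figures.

ρ ≈ 9.03 g/L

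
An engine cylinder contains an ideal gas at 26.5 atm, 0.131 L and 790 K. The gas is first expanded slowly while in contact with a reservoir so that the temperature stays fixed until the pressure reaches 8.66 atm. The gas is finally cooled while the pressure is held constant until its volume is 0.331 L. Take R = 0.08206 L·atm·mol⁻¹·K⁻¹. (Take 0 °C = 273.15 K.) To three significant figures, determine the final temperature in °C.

Isothermal, so P V is constant: T₂ = T₁; V₂ = V₁·(P₁/P₂) = 0.4009 L.
P constant ⇒ V ∝ T: P₃ = P₂; T₃ = T₂·(V₃/V₂) = 652.3 K.

T₃ ≈ 379 °C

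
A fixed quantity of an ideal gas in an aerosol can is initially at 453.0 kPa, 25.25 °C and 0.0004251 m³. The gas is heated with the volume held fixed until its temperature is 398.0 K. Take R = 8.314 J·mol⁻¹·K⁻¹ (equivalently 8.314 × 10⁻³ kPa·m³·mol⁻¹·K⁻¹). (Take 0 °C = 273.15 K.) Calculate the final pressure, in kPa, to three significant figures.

P₂ ≈ 604 kPa

Convert: T₁ = 298.4 K.
V constant ⇒ P ∝ T: V₂ = V₁; P₂ = P₁·(T₂/T₁) = 604.2 kPa.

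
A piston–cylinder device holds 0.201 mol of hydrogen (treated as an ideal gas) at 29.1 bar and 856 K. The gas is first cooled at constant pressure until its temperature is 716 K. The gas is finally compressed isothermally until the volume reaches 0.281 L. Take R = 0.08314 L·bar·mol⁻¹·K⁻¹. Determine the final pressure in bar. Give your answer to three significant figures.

P₃ ≈ 42.6 bar

From PV = nRT: V₁ = nRT₁/P₁ = 0.4916 L.
P constant ⇒ V ∝ T: P₂ = P₁; V₂ = V₁·(T₂/T₁) = 0.4112 L.
T constant ⇒ Boyle's law P V = const: T₃ = T₂; P₃ = P₂·(V₂/V₃) = 42.58 bar.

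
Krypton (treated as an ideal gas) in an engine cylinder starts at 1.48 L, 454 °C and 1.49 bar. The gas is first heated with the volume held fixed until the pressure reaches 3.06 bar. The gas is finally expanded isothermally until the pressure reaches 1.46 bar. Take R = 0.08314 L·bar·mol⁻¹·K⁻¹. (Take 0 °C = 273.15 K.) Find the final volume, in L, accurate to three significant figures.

V₃ ≈ 3.10 L

Convert: T₁ = 727.1 K.
V constant ⇒ P ∝ T: V₂ = V₁; T₂ = T₁·(P₂/P₁) = 1493 K.
Isothermal, so P V is constant: T₃ = T₂; V₃ = V₂·(P₂/P₃) = 3.102 L.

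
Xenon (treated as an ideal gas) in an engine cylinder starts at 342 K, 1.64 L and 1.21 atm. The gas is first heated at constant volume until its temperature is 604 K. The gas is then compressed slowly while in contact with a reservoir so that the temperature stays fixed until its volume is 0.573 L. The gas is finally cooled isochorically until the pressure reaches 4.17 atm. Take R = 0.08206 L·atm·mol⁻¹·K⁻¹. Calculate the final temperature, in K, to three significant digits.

T₄ ≈ 412 K

V constant ⇒ P ∝ T: V₂ = V₁; P₂ = P₁·(T₂/T₁) = 2.137 atm.
T constant ⇒ Boyle's law P V = const: T₃ = T₂; P₃ = P₂·(V₂/V₃) = 6.116 atm.
V constant ⇒ P ∝ T: V₄ = V₃; T₄ = T₃·(P₄/P₃) = 411.8 K.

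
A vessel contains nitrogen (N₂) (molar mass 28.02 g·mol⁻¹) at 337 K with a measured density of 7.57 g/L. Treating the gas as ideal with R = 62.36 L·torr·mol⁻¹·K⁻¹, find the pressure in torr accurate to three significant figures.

P ≈ 5.68e+03 torr

ρ = PM/(RT) ⇒ P = ρRT/M = (7.57 × 62.36 × 337.0) / 28.02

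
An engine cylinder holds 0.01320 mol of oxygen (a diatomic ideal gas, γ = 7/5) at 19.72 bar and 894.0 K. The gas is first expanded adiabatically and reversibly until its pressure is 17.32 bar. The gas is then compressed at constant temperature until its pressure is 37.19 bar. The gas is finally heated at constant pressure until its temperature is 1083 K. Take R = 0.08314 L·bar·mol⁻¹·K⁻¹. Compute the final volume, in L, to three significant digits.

From PV = nRT: V₁ = nRT₁/P₁ = 0.04975 L.
Adiabatic (γ = 7/5), T V^(γ−1) and P V^γ constant: T₂ = T₁·(P₂/P₁)^((γ−1)/γ) = 861.5 K; V₂ = V₁·(P₁/P₂)^(1/γ) = 0.05458 L.
T constant ⇒ Boyle's law P V = const: T₃ = T₂; V₃ = V₂·(P₂/P₃) = 0.02542 L.
Isobaric, so V/T is constant: P₄ = P₃; V₄ = V₃·(T₄/T₃) = 0.03196 L.

V₄ ≈ 0.0320 L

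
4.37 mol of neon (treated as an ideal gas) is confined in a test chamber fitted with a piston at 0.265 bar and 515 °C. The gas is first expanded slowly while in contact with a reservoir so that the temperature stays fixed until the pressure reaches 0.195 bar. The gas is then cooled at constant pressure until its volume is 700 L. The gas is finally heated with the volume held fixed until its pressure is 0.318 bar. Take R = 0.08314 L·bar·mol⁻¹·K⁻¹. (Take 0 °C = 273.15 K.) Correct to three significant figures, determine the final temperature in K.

T₄ ≈ 613 K

Convert: T₁ = 788.1 K.
From PV = nRT: V₁ = nRT₁/P₁ = 1081 L.
T constant ⇒ Boyle's law P V = const: T₂ = T₁; V₂ = V₁·(P₁/P₂) = 1468 L.
Isobaric, so V/T is constant: P₃ = P₂; T₃ = T₂·(V₃/V₂) = 375.7 K.
V constant ⇒ P ∝ T: V₄ = V₃; T₄ = T₃·(P₄/P₃) = 612.7 K.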